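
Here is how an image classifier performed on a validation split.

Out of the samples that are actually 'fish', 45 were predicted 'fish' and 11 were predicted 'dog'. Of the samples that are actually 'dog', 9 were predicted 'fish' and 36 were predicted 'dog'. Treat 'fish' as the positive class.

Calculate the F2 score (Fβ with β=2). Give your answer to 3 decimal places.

0.809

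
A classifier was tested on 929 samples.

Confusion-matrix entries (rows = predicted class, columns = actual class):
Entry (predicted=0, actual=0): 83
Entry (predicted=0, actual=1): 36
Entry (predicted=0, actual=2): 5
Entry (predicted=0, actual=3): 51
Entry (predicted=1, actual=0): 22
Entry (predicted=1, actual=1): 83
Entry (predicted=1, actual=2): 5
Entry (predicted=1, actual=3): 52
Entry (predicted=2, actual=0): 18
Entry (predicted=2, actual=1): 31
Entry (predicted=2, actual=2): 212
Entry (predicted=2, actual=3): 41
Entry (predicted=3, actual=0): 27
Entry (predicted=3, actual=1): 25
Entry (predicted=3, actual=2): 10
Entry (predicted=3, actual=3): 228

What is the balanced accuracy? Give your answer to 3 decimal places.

0.639

Balanced accuracy = mean of per-class recall.
  0: recall = 83/150 = 0.5533
  1: recall = 83/175 = 0.4743
  2: recall = 212/232 = 0.9138
  3: recall = 228/372 = 0.6129
Mean = (0.5533 + 0.4743 + 0.9138 + 0.6129) / 4 = 0.639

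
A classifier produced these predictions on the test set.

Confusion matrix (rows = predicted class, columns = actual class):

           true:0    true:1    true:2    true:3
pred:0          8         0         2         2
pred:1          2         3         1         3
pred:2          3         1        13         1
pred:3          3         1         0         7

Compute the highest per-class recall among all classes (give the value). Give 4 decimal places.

0.8125

Per-class recall (TP/(TP+FN)):
  0: TP=8, FN=2+3+3=8 → 8/16 = 0.50000
  1: TP=3, FN=0+1+1=2 → 3/5 = 0.60000
  2: TP=13, FN=2+1+0=3 → 13/16 = 0.81250
  3: TP=7, FN=2+3+1=6 → 7/13 = 0.53846
Highest is class '2' with recall = 0.8125.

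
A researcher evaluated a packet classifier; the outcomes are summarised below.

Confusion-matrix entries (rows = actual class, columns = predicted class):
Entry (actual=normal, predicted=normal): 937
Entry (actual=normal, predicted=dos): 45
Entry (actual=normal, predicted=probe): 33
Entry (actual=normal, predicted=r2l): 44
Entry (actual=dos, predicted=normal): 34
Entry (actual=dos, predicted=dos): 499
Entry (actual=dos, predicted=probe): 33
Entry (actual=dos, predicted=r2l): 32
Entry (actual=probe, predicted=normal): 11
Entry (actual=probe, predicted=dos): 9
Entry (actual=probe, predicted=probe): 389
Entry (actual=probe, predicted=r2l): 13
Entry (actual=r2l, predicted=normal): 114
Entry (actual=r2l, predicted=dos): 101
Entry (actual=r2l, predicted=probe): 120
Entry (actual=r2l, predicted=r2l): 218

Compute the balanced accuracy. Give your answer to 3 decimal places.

0.759

Balanced accuracy = mean of per-class recall.
  normal: recall = 937/1059 = 0.8848
  dos: recall = 499/598 = 0.8344
  probe: recall = 389/422 = 0.9218
  r2l: recall = 218/553 = 0.3942
Mean = (0.8848 + 0.8344 + 0.9218 + 0.3942) / 4 = 0.759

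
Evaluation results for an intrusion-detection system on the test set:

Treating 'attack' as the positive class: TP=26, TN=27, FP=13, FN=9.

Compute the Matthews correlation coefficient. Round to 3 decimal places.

MCC = (TP·TN − FP·FN) / √((TP+FP)(TP+FN)(TN+FP)(TN+FN))
Numerator = 26·27 − 13·9 = 585
Denominator = √(39·35·40·36) = √1965600 = 1401.9986
MCC = 585 / 1401.9986 = 0.417

0.417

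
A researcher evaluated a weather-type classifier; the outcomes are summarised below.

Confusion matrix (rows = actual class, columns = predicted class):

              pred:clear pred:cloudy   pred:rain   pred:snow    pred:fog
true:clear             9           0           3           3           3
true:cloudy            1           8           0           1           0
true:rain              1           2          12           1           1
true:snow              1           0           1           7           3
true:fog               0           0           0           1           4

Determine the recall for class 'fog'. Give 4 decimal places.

0.8000

Treat 'fog' as positive and all other classes as negative.
recall = TP/(TP+FN).
fog: TP=4, FN=0+0+0+1=1 → 4/5 = 0.80000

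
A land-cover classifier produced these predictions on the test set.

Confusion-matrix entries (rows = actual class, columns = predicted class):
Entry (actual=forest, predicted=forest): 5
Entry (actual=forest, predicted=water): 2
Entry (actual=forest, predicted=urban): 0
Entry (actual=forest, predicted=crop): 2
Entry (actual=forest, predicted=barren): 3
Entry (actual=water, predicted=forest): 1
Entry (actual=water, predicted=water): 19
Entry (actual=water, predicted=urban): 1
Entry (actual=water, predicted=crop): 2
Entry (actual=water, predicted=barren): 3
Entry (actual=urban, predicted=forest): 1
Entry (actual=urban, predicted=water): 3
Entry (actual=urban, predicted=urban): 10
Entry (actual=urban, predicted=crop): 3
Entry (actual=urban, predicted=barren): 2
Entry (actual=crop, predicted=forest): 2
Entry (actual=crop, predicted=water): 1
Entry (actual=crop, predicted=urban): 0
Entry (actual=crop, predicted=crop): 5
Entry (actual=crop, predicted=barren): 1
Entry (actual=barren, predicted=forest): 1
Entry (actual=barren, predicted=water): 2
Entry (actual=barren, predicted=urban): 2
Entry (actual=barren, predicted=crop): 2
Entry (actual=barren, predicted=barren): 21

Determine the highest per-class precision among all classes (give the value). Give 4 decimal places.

Per-class precision (TP/(TP+FP)):
  forest: TP=5, FP=1+1+2+1=5 → 5/10 = 0.50000
  water: TP=19, FP=2+3+1+2=8 → 19/27 = 0.70370
  urban: TP=10, FP=0+1+0+2=3 → 10/13 = 0.76923
  crop: TP=5, FP=2+2+3+2=9 → 5/14 = 0.35714
  barren: TP=21, FP=3+3+2+1=9 → 21/30 = 0.70000
Highest is class 'urban' with precision = 0.7692.

0.7692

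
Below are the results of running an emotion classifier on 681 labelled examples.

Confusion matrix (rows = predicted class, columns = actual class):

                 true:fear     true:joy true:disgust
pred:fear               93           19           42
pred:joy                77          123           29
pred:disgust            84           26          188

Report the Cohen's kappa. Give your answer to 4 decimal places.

0.3895

Observed agreement pₒ = trace/N = 404/681 = 0.59325
Expected agreement pₑ = Σ (rowᵢ·colᵢ)/N² = (254·154 + 168·229 + 259·298)/681² = 0.33373
κ = (pₒ − pₑ)/(1 − pₑ) = (0.59325 − 0.33373)/(1 − 0.33373) = 0.3895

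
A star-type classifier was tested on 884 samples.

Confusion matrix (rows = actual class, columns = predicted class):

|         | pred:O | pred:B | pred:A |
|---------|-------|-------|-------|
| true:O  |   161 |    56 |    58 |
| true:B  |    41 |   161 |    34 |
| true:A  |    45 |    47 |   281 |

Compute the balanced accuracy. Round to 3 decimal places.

0.674

Balanced accuracy = mean of per-class recall.
  O: recall = 161/275 = 0.5855
  B: recall = 161/236 = 0.6822
  A: recall = 281/373 = 0.7534
Mean = (0.5855 + 0.6822 + 0.7534) / 3 = 0.674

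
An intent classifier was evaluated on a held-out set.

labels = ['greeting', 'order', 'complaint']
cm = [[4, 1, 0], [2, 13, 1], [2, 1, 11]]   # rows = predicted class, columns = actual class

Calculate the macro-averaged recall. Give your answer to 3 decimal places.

Per-class recall (TP/(TP+FN)):
  greeting: TP=4, FN=2+2=4 → 4/8 = 0.5000
  order: TP=13, FN=1+1=2 → 13/15 = 0.8667
  complaint: TP=11, FN=0+1=1 → 11/12 = 0.9167
Macro-recall = mean = (0.5000 + 0.8667 + 0.9167) / 3 = 0.761

0.761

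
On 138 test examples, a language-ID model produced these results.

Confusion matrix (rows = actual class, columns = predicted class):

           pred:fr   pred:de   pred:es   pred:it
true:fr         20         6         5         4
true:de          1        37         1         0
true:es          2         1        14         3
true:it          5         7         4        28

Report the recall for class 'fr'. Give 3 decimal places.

0.571

One-vs-rest for 'fr': TP = diagonal; FP = other classes predicted 'fr'; FN = 'fr' predicted as other.
recall = TP/(TP+FN).
fr: TP=20, FN=6+5+4=15 → 20/35 = 0.5714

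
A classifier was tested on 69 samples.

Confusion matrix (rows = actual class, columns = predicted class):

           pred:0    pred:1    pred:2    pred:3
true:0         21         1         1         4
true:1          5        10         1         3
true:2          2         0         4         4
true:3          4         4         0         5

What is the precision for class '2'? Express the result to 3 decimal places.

0.667

Take TP from the diagonal, FP from the rest of the '2' prediction marginal, FN from the rest of the '2' actual marginal.
precision = TP/(TP+FP).
2: TP=4, FP=1+1+0=2 → 4/6 = 0.6667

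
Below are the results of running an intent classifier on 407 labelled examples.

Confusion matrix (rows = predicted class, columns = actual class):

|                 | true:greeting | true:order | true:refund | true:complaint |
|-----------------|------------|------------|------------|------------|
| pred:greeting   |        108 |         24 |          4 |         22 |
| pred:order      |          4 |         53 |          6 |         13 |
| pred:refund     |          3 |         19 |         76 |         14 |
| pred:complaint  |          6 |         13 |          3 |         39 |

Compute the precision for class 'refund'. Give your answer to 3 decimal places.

Treat 'refund' as positive and all other classes as negative.
precision = TP/(TP+FP).
refund: TP=76, FP=3+19+14=36 → 76/112 = 0.6786

0.679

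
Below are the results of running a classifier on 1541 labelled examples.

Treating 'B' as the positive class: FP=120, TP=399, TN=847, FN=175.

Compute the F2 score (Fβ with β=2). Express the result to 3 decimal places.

Fβ = (1+β²)·TP / ((1+β²)·TP + β²·FN + FP), with β²=4
= 5·399 / (5·399 + 4·175 + 120) = 0.709

0.709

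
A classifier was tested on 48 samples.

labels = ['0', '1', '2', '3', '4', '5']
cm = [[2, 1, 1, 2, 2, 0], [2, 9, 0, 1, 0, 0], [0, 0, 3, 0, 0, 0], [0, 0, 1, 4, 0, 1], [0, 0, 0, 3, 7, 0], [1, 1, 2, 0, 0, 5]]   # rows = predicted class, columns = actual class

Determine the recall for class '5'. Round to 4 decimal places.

0.8333

recall = TP/(TP+FN).
5: TP=5, FN=0+0+0+1+0=1 → 5/6 = 0.83333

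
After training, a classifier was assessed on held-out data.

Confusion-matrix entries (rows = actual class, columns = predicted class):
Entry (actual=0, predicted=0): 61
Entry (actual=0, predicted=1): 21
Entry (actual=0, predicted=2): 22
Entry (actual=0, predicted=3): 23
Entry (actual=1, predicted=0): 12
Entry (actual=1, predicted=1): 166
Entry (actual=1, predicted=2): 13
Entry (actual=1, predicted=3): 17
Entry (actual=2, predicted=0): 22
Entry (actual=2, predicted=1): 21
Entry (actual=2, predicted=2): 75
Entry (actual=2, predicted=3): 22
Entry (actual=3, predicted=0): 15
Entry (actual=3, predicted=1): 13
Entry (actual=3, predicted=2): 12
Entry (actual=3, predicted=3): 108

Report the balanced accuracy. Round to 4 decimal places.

Balanced accuracy = mean of per-class recall.
  0: recall = 61/127 = 0.48031
  1: recall = 166/208 = 0.79808
  2: recall = 75/140 = 0.53571
  3: recall = 108/148 = 0.72973
Mean = (0.48031 + 0.79808 + 0.53571 + 0.72973) / 4 = 0.6360

0.6360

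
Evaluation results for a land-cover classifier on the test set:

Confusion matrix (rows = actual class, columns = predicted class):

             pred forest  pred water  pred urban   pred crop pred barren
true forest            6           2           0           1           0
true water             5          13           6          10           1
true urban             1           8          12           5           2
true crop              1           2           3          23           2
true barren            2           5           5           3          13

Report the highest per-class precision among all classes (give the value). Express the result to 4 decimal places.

Per-class precision (TP/(TP+FP)):
  forest: TP=6, FP=5+1+1+2=9 → 6/15 = 0.40000
  water: TP=13, FP=2+8+2+5=17 → 13/30 = 0.43333
  urban: TP=12, FP=0+6+3+5=14 → 12/26 = 0.46154
  crop: TP=23, FP=1+10+5+3=19 → 23/42 = 0.54762
  barren: TP=13, FP=0+1+2+2=5 → 13/18 = 0.72222
Highest is class 'barren' with precision = 0.7222.

0.7222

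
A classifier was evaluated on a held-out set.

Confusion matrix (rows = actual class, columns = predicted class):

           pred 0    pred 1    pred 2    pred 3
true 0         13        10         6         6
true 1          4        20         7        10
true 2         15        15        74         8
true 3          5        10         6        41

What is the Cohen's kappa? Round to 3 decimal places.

Observed agreement pₒ = trace/N = 148/250 = 0.5920
Expected agreement pₑ = Σ (rowᵢ·colᵢ)/N² = (35·37 + 41·55 + 112·93 + 62·65)/250² = 0.2879
κ = (pₒ − pₑ)/(1 − pₑ) = (0.5920 − 0.2879)/(1 − 0.2879) = 0.427

0.427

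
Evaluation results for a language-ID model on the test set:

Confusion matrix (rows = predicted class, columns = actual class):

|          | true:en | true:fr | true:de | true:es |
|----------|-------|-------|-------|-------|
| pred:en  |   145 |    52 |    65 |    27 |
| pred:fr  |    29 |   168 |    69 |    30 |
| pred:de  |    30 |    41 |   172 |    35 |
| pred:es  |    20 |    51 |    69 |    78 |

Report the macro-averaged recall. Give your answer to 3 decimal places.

Per-class recall (TP/(TP+FN)):
  en: TP=145, FN=29+30+20=79 → 145/224 = 0.6473
  fr: TP=168, FN=52+41+51=144 → 168/312 = 0.5385
  de: TP=172, FN=65+69+69=203 → 172/375 = 0.4587
  es: TP=78, FN=27+30+35=92 → 78/170 = 0.4588
Macro-recall = mean = (0.6473 + 0.5385 + 0.4587 + 0.4588) / 4 = 0.526

0.526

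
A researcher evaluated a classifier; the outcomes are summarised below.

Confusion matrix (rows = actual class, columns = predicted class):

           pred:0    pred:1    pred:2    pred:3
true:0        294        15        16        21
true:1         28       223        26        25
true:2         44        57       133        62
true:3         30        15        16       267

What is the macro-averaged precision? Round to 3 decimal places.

Per-class precision (TP/(TP+FP)):
  0: TP=294, FP=28+44+30=102 → 294/396 = 0.7424
  1: TP=223, FP=15+57+15=87 → 223/310 = 0.7194
  2: TP=133, FP=16+26+16=58 → 133/191 = 0.6963
  3: TP=267, FP=21+25+62=108 → 267/375 = 0.7120
Macro-precision = mean = (0.7424 + 0.7194 + 0.6963 + 0.7120) / 4 = 0.718

0.718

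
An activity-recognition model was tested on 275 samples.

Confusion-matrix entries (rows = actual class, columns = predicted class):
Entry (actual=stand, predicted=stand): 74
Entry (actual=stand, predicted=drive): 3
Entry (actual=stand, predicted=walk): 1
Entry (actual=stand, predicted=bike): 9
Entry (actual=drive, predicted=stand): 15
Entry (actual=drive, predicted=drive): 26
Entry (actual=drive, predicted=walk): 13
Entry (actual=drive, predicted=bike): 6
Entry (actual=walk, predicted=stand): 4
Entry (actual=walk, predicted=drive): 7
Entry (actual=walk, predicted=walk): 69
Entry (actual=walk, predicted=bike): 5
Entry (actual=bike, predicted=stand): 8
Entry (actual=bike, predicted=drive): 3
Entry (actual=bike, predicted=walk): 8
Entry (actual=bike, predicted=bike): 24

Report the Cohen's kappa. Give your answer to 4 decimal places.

0.5890

Observed agreement pₒ = trace/N = 193/275 = 0.70182
Expected agreement pₑ = Σ (rowᵢ·colᵢ)/N² = (87·101 + 60·39 + 85·91 + 43·44)/275² = 0.27443
κ = (pₒ − pₑ)/(1 − pₑ) = (0.70182 − 0.27443)/(1 − 0.27443) = 0.5890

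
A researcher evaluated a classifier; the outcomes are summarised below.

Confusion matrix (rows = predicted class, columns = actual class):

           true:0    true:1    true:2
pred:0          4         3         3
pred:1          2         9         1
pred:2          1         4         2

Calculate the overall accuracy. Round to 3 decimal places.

0.517

Accuracy = trace / total = (4+9+2=15) / 29 = 15/29 = 0.517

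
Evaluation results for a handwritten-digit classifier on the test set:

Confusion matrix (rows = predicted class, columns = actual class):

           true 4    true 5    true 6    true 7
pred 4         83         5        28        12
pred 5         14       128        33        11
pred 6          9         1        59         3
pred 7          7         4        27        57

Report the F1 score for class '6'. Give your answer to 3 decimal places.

0.539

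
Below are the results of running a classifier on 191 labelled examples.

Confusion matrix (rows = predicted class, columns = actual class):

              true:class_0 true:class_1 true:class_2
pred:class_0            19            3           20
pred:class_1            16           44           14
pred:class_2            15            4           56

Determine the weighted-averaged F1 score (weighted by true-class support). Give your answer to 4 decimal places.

Per-class F1 score (2·TP/(2·TP+FP+FN)):
  class_0: TP=19, FP=3+20=23, FN=16+15=31 → 38/92 = 0.41304
  class_1: TP=44, FP=16+14=30, FN=3+4=7 → 88/125 = 0.70400
  class_2: TP=56, FP=15+4=19, FN=20+14=34 → 112/165 = 0.67879
Weighted-F1 score = Σ (supportᵢ/N)·F1 scoreᵢ with N=191: (50/191)·0.41304 + (51/191)·0.70400 + (90/191)·0.67879 = 0.6160

0.6160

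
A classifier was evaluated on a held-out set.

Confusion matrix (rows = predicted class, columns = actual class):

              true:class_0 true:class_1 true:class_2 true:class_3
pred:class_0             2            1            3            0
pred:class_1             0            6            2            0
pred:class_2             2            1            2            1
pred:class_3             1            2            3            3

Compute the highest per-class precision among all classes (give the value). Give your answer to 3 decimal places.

0.750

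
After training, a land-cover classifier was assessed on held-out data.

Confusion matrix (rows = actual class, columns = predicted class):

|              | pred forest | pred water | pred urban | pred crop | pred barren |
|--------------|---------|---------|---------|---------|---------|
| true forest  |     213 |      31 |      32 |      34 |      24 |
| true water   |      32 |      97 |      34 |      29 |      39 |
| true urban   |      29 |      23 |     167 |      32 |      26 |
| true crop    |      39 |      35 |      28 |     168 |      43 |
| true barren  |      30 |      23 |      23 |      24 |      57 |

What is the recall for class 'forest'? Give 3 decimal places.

0.638

recall = TP/(TP+FN).
forest: TP=213, FN=31+32+34+24=121 → 213/334 = 0.6377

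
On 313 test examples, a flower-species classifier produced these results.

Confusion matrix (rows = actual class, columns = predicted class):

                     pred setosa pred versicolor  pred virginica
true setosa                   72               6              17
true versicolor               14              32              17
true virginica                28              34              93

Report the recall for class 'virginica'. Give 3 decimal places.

recall = TP/(TP+FN).
virginica: TP=93, FN=28+34=62 → 93/155 = 0.6000

0.600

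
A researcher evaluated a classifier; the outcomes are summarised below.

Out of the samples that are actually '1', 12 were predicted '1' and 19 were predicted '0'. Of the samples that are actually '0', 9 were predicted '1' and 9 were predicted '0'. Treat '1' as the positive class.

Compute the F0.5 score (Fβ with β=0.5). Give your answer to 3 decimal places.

0.522

Fβ = (1+β²)·TP / ((1+β²)·TP + β²·FN + FP), with β²=1/4
= 1.25·12 / (1.25·12 + 0.25·19 + 9) = 0.522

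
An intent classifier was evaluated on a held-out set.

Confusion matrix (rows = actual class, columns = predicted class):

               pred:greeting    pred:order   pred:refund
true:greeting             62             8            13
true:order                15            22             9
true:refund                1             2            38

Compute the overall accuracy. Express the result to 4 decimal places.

0.7176

Accuracy = trace / total = (62+22+38=122) / 170 = 122/170 = 0.7176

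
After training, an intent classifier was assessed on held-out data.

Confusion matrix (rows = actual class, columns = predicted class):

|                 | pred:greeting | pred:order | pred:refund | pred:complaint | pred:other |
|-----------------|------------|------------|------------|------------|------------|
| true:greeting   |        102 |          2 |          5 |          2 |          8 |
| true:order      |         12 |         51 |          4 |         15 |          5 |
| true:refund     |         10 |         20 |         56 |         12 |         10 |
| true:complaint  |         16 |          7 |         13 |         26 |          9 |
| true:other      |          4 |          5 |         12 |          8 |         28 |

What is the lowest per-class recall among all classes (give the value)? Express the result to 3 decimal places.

Per-class recall (TP/(TP+FN)):
  greeting: TP=102, FN=2+5+2+8=17 → 102/119 = 0.8571
  order: TP=51, FN=12+4+15+5=36 → 51/87 = 0.5862
  refund: TP=56, FN=10+20+12+10=52 → 56/108 = 0.5185
  complaint: TP=26, FN=16+7+13+9=45 → 26/71 = 0.3662
  other: TP=28, FN=4+5+12+8=29 → 28/57 = 0.4912
Lowest is class 'complaint' with recall = 0.366.

0.366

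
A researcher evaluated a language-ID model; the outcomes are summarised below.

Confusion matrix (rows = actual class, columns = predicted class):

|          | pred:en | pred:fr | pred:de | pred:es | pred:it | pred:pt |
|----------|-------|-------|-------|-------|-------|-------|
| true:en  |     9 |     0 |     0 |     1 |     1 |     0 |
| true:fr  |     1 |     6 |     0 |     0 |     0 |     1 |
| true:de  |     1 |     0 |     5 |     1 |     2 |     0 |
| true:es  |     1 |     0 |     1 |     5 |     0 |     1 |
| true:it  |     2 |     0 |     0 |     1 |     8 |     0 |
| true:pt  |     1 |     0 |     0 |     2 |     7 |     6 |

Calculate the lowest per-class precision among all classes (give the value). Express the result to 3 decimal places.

Per-class precision (TP/(TP+FP)):
  en: TP=9, FP=1+1+1+2+1=6 → 9/15 = 0.6000
  fr: TP=6, FP=0+0+0+0+0=0 → 6/6 = 1.0000
  de: TP=5, FP=0+0+1+0+0=1 → 5/6 = 0.8333
  es: TP=5, FP=1+0+1+1+2=5 → 5/10 = 0.5000
  it: TP=8, FP=1+0+2+0+7=10 → 8/18 = 0.4444
  pt: TP=6, FP=0+1+0+1+0=2 → 6/8 = 0.7500
Lowest is class 'it' with precision = 0.444.

0.444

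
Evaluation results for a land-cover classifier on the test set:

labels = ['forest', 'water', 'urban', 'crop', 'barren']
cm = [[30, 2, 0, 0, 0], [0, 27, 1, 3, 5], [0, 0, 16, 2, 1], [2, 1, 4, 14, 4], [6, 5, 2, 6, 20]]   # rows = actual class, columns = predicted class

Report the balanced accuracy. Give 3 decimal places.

Balanced accuracy = mean of per-class recall.
  forest: recall = 30/32 = 0.9375
  water: recall = 27/36 = 0.7500
  urban: recall = 16/19 = 0.8421
  crop: recall = 14/25 = 0.5600
  barren: recall = 20/39 = 0.5128
Mean = (0.9375 + 0.7500 + 0.8421 + 0.5600 + 0.5128) / 5 = 0.720

0.720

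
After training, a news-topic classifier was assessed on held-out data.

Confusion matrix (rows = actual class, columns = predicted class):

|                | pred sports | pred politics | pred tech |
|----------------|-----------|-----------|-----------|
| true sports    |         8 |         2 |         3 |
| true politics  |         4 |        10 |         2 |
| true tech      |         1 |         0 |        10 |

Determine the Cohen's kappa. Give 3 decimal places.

0.553

Observed agreement pₒ = trace/N = 28/40 = 0.7000
Expected agreement pₑ = Σ (rowᵢ·colᵢ)/N² = (13·13 + 16·12 + 11·15)/40² = 0.3288
κ = (pₒ − pₑ)/(1 − pₑ) = (0.7000 − 0.3288)/(1 − 0.3288) = 0.553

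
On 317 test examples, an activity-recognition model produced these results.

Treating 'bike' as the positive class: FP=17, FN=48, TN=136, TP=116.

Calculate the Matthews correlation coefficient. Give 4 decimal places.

0.6037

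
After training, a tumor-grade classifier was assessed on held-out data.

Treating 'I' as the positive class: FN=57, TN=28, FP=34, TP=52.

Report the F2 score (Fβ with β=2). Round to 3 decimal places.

0.498

Fβ = (1+β²)·TP / ((1+β²)·TP + β²·FN + FP), with β²=4
= 5·52 / (5·52 + 4·57 + 34) = 0.498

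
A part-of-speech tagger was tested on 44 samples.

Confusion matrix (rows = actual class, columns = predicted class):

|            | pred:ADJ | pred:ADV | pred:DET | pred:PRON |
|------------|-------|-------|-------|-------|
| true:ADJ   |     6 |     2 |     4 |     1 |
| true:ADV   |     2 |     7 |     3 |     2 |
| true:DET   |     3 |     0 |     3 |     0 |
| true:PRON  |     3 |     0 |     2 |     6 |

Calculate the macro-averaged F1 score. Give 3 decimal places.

Per-class F1 score (2·TP/(2·TP+FP+FN)):
  ADJ: TP=6, FP=2+3+3=8, FN=2+4+1=7 → 12/27 = 0.4444
  ADV: TP=7, FP=2+0+0=2, FN=2+3+2=7 → 14/23 = 0.6087
  DET: TP=3, FP=4+3+2=9, FN=3+0+0=3 → 6/18 = 0.3333
  PRON: TP=6, FP=1+2+0=3, FN=3+0+2=5 → 12/20 = 0.6000
Macro-F1 score = mean = (0.4444 + 0.6087 + 0.3333 + 0.6000) / 4 = 0.497

0.497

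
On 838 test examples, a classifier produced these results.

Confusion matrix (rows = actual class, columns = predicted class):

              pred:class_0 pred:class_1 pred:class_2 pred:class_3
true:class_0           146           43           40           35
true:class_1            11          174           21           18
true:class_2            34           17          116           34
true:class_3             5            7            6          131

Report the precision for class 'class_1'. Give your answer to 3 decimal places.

0.722

One-vs-rest for 'class_1': TP = diagonal; FP = other classes predicted 'class_1'; FN = 'class_1' predicted as other.
precision = TP/(TP+FP).
class_1: TP=174, FP=43+17+7=67 → 174/241 = 0.7220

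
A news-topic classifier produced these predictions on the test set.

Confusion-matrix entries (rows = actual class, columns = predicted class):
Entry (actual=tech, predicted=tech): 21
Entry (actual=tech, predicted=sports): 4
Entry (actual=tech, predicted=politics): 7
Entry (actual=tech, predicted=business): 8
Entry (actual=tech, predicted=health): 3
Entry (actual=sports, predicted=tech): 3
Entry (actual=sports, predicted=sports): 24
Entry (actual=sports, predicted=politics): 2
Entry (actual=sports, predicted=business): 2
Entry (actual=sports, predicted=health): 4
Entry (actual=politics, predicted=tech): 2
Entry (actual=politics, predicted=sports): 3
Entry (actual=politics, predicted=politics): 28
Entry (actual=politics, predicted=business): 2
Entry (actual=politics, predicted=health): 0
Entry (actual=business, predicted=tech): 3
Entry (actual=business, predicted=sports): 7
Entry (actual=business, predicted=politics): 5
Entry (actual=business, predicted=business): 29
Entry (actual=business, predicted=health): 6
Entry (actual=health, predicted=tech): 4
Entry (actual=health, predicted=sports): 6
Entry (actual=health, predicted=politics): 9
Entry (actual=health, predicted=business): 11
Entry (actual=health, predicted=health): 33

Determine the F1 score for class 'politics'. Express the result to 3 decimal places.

0.651

Take TP from the diagonal, FP from the rest of the 'politics' prediction marginal, FN from the rest of the 'politics' actual marginal.
F1 score = 2·TP/(2·TP+FP+FN).
politics: TP=28, FP=7+2+5+9=23, FN=2+3+2+0=7 → 56/86 = 0.6512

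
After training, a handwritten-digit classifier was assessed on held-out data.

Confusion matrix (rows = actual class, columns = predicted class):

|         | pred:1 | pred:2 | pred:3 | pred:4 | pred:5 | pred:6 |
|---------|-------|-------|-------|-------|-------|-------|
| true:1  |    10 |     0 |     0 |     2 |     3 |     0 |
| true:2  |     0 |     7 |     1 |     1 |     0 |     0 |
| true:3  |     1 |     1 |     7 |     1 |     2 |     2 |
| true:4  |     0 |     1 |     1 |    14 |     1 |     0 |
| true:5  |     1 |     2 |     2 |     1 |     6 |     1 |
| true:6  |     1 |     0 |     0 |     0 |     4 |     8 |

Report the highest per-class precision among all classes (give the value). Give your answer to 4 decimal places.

0.7692

Per-class precision (TP/(TP+FP)):
  1: TP=10, FP=0+1+0+1+1=3 → 10/13 = 0.76923
  2: TP=7, FP=0+1+1+2+0=4 → 7/11 = 0.63636
  3: TP=7, FP=0+1+1+2+0=4 → 7/11 = 0.63636
  4: TP=14, FP=2+1+1+1+0=5 → 14/19 = 0.73684
  5: TP=6, FP=3+0+2+1+4=10 → 6/16 = 0.37500
  6: TP=8, FP=0+0+2+0+1=3 → 8/11 = 0.72727
Highest is class '1' with precision = 0.7692.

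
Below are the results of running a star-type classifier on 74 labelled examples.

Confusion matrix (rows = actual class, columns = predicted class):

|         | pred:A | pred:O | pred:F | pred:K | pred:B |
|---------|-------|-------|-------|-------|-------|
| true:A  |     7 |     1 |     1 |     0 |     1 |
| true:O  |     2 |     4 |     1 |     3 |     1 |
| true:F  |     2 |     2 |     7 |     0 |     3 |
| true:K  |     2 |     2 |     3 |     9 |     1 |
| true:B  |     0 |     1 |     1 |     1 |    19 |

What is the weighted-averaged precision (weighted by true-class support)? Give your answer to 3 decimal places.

Per-class precision (TP/(TP+FP)):
  A: TP=7, FP=2+2+2+0=6 → 7/13 = 0.5385
  O: TP=4, FP=1+2+2+1=6 → 4/10 = 0.4000
  F: TP=7, FP=1+1+3+1=6 → 7/13 = 0.5385
  K: TP=9, FP=0+3+0+1=4 → 9/13 = 0.6923
  B: TP=19, FP=1+1+3+1=6 → 19/25 = 0.7600
Weighted-precision = Σ (supportᵢ/N)·precisionᵢ with N=74: (10/74)·0.5385 + (11/74)·0.4000 + (14/74)·0.5385 + (17/74)·0.6923 + (22/74)·0.7600 = 0.619

0.619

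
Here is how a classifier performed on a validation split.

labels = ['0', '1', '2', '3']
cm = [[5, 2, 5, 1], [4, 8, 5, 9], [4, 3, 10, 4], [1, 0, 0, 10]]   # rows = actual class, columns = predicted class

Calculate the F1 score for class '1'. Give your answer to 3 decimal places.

Take TP from the diagonal, FP from the rest of the '1' prediction marginal, FN from the rest of the '1' actual marginal.
F1 score = 2·TP/(2·TP+FP+FN).
1: TP=8, FP=2+3+0=5, FN=4+5+9=18 → 16/39 = 0.4103

0.410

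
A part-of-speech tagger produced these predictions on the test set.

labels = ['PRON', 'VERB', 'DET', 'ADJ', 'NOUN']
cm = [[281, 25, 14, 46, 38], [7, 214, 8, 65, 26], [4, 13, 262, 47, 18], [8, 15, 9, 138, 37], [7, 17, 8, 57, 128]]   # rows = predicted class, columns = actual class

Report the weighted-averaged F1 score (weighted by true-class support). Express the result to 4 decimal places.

Per-class F1 score (2·TP/(2·TP+FP+FN)):
  PRON: TP=281, FP=25+14+46+38=123, FN=7+4+8+7=26 → 562/711 = 0.79044
  VERB: TP=214, FP=7+8+65+26=106, FN=25+13+15+17=70 → 428/604 = 0.70861
  DET: TP=262, FP=4+13+47+18=82, FN=14+8+9+8=39 → 524/645 = 0.81240
  ADJ: TP=138, FP=8+15+9+37=69, FN=46+65+47+57=215 → 276/560 = 0.49286
  NOUN: TP=128, FP=7+17+8+57=89, FN=38+26+18+37=119 → 256/464 = 0.55172
Weighted-F1 score = Σ (supportᵢ/N)·F1 scoreᵢ with N=1492: (307/1492)·0.79044 + (284/1492)·0.70861 + (301/1492)·0.81240 + (353/1492)·0.49286 + (247/1492)·0.55172 = 0.6694

0.6694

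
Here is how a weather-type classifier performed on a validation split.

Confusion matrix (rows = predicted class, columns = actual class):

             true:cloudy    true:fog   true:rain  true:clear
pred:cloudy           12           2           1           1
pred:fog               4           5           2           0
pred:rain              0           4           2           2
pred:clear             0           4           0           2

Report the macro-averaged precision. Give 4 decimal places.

Per-class precision (TP/(TP+FP)):
  cloudy: TP=12, FP=2+1+1=4 → 12/16 = 0.75000
  fog: TP=5, FP=4+2+0=6 → 5/11 = 0.45455
  rain: TP=2, FP=0+4+2=6 → 2/8 = 0.25000
  clear: TP=2, FP=0+4+0=4 → 2/6 = 0.33333
Macro-precision = mean = (0.75000 + 0.45455 + 0.25000 + 0.33333) / 4 = 0.4470

0.4470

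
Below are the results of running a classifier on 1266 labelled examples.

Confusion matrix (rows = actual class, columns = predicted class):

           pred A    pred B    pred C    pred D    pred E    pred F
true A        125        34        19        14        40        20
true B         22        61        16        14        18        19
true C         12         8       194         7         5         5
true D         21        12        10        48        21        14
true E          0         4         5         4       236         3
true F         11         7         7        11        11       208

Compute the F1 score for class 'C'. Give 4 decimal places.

0.8050

Take TP from the diagonal, FP from the rest of the 'C' prediction marginal, FN from the rest of the 'C' actual marginal.
F1 score = 2·TP/(2·TP+FP+FN).
C: TP=194, FP=19+16+10+5+7=57, FN=12+8+7+5+5=37 → 388/482 = 0.80498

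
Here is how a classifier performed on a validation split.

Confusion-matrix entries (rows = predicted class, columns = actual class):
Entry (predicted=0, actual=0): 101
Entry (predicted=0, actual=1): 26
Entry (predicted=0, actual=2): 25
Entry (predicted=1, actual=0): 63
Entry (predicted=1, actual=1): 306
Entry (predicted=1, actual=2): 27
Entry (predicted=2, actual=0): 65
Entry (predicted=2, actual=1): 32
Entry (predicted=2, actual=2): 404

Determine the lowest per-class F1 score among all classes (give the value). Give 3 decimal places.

0.530

Per-class F1 score (2·TP/(2·TP+FP+FN)):
  0: TP=101, FP=26+25=51, FN=63+65=128 → 202/381 = 0.5302
  1: TP=306, FP=63+27=90, FN=26+32=58 → 612/760 = 0.8053
  2: TP=404, FP=65+32=97, FN=25+27=52 → 808/957 = 0.8443
Lowest is class '0' with F1 score = 0.530.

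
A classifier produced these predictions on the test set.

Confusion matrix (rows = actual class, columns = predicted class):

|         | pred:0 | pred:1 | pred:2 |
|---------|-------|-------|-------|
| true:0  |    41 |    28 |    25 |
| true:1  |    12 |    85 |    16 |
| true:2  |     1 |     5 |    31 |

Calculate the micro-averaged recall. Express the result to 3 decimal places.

Micro-averaging pools counts across classes: ΣTP=157, ΣFP=87, ΣFN=87.
Micro-recall = TP/(TP+FN) on pooled counts = 0.643 (equals overall accuracy in single-label multiclass).

0.643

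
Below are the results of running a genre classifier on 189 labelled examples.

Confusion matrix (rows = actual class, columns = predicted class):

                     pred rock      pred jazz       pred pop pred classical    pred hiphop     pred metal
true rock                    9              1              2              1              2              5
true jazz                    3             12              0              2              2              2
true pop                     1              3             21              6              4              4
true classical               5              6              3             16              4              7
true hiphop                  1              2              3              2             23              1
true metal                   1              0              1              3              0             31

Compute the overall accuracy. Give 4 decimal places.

Accuracy = trace / total = (9+12+21+16+23+31=112) / 189 = 112/189 = 0.5926

0.5926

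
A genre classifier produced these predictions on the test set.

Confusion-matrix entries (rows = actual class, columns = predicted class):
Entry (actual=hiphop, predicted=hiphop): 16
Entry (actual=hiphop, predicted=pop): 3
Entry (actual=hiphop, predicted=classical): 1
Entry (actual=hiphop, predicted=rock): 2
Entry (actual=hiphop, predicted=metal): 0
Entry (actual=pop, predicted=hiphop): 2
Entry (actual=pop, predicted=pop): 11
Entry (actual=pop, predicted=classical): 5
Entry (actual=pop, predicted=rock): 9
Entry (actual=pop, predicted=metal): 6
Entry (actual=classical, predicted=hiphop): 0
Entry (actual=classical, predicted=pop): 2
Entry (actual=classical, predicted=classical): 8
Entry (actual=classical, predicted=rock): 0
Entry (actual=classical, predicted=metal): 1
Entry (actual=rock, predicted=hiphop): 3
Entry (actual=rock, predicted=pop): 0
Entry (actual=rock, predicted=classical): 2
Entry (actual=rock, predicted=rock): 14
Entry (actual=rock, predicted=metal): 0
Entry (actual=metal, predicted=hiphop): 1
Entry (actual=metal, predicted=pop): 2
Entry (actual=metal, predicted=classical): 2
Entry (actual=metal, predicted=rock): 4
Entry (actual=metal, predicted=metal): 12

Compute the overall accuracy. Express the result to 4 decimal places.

0.5755

Accuracy = trace / total = (16+11+8+14+12=61) / 106 = 61/106 = 0.5755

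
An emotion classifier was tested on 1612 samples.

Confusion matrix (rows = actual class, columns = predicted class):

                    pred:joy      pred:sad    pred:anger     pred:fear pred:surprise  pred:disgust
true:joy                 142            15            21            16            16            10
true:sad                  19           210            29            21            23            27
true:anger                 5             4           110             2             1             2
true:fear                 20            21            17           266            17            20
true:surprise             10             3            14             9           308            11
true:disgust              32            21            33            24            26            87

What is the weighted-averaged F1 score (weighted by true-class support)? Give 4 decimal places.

0.6929

Per-class F1 score (2·TP/(2·TP+FP+FN)):
  joy: TP=142, FP=19+5+20+10+32=86, FN=15+21+16+16+10=78 → 284/448 = 0.63393
  sad: TP=210, FP=15+4+21+3+21=64, FN=19+29+21+23+27=119 → 420/603 = 0.69652
  anger: TP=110, FP=21+29+17+14+33=114, FN=5+4+2+1+2=14 → 220/348 = 0.63218
  fear: TP=266, FP=16+21+2+9+24=72, FN=20+21+17+17+20=95 → 532/699 = 0.76109
  surprise: TP=308, FP=16+23+1+17+26=83, FN=10+3+14+9+11=47 → 616/746 = 0.82574
  disgust: TP=87, FP=10+27+2+20+11=70, FN=32+21+33+24+26=136 → 174/380 = 0.45789
Weighted-F1 score = Σ (supportᵢ/N)·F1 scoreᵢ with N=1612: (220/1612)·0.63393 + (329/1612)·0.69652 + (124/1612)·0.63218 + (361/1612)·0.76109 + (355/1612)·0.82574 + (223/1612)·0.45789 = 0.6929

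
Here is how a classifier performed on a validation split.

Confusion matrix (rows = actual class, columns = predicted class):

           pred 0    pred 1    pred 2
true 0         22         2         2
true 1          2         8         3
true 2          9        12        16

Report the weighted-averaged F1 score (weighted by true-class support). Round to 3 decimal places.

0.602

Per-class F1 score (2·TP/(2·TP+FP+FN)):
  0: TP=22, FP=2+9=11, FN=2+2=4 → 44/59 = 0.7458
  1: TP=8, FP=2+12=14, FN=2+3=5 → 16/35 = 0.4571
  2: TP=16, FP=2+3=5, FN=9+12=21 → 32/58 = 0.5517
Weighted-F1 score = Σ (supportᵢ/N)·F1 scoreᵢ with N=76: (26/76)·0.7458 + (13/76)·0.4571 + (37/76)·0.5517 = 0.602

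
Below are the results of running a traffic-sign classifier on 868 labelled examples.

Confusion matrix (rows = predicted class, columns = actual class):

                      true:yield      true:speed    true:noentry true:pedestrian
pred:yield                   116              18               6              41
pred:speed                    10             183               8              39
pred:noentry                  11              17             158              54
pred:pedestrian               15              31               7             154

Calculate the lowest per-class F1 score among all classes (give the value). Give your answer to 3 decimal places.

Per-class F1 score (2·TP/(2·TP+FP+FN)):
  yield: TP=116, FP=18+6+41=65, FN=10+11+15=36 → 232/333 = 0.6967
  speed: TP=183, FP=10+8+39=57, FN=18+17+31=66 → 366/489 = 0.7485
  noentry: TP=158, FP=11+17+54=82, FN=6+8+7=21 → 316/419 = 0.7542
  pedestrian: TP=154, FP=15+31+7=53, FN=41+39+54=134 → 308/495 = 0.6222
Lowest is class 'pedestrian' with F1 score = 0.622.

0.622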